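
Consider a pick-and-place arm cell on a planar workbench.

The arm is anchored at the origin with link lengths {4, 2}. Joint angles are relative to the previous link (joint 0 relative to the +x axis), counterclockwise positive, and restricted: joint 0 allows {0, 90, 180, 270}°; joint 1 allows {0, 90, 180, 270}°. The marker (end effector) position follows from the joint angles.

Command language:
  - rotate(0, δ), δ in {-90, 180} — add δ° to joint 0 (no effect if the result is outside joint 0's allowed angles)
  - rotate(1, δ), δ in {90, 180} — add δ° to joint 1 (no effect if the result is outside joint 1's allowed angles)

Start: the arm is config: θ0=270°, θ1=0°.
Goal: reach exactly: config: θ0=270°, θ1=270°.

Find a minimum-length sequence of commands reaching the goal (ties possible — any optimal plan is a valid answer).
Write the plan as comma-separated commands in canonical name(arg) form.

rotate(1, 90), rotate(1, 180)

start: config: θ0=270°, θ1=0°
1. rotate(1, 90) → config: θ0=270°, θ1=90°
2. rotate(1, 180) → config: θ0=270°, θ1=270°
minimal: 2 command(s), checked below 2.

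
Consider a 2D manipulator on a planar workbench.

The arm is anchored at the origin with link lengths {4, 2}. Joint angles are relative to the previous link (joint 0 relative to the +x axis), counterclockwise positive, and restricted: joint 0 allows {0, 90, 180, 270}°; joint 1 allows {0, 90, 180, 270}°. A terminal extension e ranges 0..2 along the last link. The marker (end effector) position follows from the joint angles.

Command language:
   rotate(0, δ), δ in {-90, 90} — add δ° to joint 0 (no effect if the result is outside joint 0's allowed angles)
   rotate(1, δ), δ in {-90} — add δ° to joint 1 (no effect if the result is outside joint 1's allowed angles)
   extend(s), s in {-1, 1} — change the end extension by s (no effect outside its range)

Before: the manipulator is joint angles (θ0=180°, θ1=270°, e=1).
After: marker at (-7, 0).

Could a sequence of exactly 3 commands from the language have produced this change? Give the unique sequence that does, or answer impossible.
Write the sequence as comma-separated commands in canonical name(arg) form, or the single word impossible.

rotate(1, -90), rotate(1, -90), rotate(1, -90)

from: joint angles (θ0=180°, θ1=270°, e=1)
[1] after rotate(1, -90): joint angles (θ0=180°, θ1=180°, e=1)
[2] after rotate(1, -90): joint angles (θ0=180°, θ1=90°, e=1)
[3] after rotate(1, -90): joint angles (θ0=180°, θ1=0°, e=1)
uniquely the one of 125 3-step routes that fits.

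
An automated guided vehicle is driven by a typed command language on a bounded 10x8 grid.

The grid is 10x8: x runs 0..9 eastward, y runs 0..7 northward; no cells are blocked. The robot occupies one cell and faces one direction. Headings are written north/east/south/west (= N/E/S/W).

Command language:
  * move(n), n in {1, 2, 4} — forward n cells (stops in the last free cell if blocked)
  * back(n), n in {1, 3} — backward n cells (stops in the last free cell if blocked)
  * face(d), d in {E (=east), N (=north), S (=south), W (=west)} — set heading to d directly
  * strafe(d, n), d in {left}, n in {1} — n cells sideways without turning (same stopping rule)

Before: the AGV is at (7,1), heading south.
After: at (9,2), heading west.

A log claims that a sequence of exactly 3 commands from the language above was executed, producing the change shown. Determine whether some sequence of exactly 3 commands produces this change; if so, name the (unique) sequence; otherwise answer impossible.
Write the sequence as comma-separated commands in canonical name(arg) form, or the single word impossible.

back(1), face(W), back(3)

key: back(3) runs into the grid edge before its full distance
begin: at (7,1), heading south
1. back(1) → at (7,2), heading south
2. face(W) → at (7,2), heading west
3. back(3) → at (9,2), heading west
no rival 3-sequence matches.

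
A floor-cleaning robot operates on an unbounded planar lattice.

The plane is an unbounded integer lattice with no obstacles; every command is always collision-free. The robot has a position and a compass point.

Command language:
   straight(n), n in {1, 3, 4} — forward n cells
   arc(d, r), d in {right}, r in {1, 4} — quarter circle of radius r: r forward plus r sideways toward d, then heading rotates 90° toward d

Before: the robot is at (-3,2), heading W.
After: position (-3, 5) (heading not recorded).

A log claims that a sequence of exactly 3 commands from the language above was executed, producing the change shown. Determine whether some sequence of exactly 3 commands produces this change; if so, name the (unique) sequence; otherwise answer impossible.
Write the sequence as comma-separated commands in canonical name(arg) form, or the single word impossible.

arc(right, 1), straight(1), arc(right, 1)

t0: at (-3,2), heading W
t=1 arc(right, 1) ⇒ at (-4,3), heading N
t=2 straight(1) ⇒ at (-4,4), heading N
t=3 arc(right, 1) ⇒ at (-3,5), heading E
no rival 3-sequence matches.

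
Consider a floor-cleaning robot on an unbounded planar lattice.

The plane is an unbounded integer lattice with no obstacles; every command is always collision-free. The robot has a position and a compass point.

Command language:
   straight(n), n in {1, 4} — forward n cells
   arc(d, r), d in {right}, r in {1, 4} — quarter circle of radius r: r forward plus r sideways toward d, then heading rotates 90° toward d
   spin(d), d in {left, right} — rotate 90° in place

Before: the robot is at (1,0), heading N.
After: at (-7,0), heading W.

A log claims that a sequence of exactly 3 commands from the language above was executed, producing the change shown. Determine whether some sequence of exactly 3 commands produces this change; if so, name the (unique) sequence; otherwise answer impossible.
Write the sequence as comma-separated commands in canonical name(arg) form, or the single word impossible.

key: position moved to (-7,0) AND the heading swung to W — translation plus rotation needed
from: at (1,0), heading N
1. spin(left) → at (1,0), heading W
2. straight(4) → at (-3,0), heading W
3. straight(4) → at (-7,0), heading W
no other 3-command option fits: unique.

spin(left), straight(4), straight(4)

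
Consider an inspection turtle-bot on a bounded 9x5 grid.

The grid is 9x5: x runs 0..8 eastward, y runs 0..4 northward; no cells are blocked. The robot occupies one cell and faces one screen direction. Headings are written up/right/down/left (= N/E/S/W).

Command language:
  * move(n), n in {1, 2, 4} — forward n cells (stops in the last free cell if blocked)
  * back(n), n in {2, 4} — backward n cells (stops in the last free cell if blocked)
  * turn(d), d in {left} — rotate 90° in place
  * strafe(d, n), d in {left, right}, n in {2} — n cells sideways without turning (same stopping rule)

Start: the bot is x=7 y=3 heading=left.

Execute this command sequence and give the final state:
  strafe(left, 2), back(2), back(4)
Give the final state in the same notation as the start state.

t0: x=7 y=3 heading=left
1. strafe(left, 2) → x=7 y=1 heading=left
2. back(2) → x=8 y=1 heading=left
3. back(4) → x=8 y=1 heading=left

x=8 y=1 heading=left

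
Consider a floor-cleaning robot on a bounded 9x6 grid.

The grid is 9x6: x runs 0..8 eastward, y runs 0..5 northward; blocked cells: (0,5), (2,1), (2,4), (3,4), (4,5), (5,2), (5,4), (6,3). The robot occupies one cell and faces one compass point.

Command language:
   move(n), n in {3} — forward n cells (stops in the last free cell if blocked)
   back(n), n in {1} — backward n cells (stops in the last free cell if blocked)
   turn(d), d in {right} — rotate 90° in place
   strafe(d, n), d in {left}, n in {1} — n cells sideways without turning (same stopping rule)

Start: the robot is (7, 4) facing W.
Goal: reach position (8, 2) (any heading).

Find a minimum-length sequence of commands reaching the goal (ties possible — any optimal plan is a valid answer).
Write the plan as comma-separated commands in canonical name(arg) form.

start: (7, 4) facing W
step 1 (strafe(left, 1)): (7, 3) facing W
step 2 (strafe(left, 1)): (7, 2) facing W
step 3 (back(1)): (8, 2) facing W
minimal: 3 command(s), checked below 3.

strafe(left, 1), strafe(left, 1), back(1)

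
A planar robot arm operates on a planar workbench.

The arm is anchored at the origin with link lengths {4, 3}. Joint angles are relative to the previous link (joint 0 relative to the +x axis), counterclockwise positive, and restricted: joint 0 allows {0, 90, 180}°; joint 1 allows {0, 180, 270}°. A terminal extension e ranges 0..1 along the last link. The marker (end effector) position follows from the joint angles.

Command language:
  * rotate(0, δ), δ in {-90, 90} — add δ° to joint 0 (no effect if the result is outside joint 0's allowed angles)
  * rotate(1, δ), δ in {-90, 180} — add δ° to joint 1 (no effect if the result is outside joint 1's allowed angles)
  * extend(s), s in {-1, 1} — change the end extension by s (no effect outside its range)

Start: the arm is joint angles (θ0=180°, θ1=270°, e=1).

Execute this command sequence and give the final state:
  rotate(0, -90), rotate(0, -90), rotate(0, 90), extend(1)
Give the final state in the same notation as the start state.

joint angles (θ0=90°, θ1=270°, e=1)

t0: joint angles (θ0=180°, θ1=270°, e=1)
1. rotate(0, -90) → joint angles (θ0=90°, θ1=270°, e=1)
2. rotate(0, -90) → joint angles (θ0=0°, θ1=270°, e=1)
3. rotate(0, 90) → joint angles (θ0=90°, θ1=270°, e=1)
4. extend(1) → joint angles (θ0=90°, θ1=270°, e=1)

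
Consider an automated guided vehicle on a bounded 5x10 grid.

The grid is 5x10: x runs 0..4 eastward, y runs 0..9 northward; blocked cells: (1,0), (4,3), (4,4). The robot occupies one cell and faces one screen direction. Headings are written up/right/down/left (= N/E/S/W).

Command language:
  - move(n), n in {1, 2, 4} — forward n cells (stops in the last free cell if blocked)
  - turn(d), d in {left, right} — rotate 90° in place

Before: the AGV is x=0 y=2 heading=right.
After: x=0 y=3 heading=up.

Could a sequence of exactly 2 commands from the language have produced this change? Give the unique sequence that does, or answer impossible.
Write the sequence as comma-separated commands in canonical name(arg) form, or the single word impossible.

turn(left), move(1)

key: cell and facing (now N) both changed — the 2 commands mix motion and turning
initial: x=0 y=2 heading=right
step 1 (turn(left)): x=0 y=2 heading=up
step 2 (move(1)): x=0 y=3 heading=up
all 25 alternatives checked — unique.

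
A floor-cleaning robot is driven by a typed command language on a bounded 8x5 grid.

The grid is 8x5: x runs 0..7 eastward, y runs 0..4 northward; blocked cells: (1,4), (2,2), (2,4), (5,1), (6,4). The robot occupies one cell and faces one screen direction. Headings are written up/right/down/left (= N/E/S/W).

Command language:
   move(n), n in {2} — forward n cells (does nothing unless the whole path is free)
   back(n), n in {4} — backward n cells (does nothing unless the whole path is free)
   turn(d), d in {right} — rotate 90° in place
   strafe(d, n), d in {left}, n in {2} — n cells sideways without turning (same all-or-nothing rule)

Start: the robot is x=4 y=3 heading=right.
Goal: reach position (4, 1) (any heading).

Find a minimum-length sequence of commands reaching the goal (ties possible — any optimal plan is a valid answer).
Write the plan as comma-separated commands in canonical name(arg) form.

turn(right), move(2)

begin: x=4 y=3 heading=right
1. turn(right) → x=4 y=3 heading=down
2. move(2) → x=4 y=1 heading=down
no 1-step plan works, so 2 is optimal.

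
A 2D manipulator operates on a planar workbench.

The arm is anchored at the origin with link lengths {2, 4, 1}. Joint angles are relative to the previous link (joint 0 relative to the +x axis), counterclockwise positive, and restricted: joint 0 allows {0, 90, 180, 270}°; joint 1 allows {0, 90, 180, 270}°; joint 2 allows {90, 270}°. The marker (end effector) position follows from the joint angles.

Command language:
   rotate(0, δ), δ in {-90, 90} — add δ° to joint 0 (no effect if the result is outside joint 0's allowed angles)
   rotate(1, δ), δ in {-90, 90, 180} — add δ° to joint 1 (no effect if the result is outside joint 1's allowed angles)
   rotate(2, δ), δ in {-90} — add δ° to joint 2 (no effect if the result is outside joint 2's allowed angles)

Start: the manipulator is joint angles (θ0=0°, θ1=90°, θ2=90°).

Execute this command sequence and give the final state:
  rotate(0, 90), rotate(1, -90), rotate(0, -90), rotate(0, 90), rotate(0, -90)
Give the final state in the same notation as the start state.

joint angles (θ0=0°, θ1=0°, θ2=90°)

start: joint angles (θ0=0°, θ1=90°, θ2=90°)
[1] after rotate(0, 90): joint angles (θ0=90°, θ1=90°, θ2=90°)
[2] after rotate(1, -90): joint angles (θ0=90°, θ1=0°, θ2=90°)
[3] after rotate(0, -90): joint angles (θ0=0°, θ1=0°, θ2=90°)
[4] after rotate(0, 90): joint angles (θ0=90°, θ1=0°, θ2=90°)
[5] after rotate(0, -90): joint angles (θ0=0°, θ1=0°, θ2=90°)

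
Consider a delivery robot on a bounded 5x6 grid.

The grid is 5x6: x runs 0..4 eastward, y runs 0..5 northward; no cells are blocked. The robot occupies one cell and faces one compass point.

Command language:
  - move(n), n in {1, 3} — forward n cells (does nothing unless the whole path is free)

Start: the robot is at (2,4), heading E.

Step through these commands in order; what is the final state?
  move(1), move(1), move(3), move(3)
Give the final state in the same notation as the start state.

at (4,4), heading E

initial: at (2,4), heading E
1. move(1) → at (3,4), heading E
2. move(1) → at (4,4), heading E
3. move(3) → at (4,4), heading E
4. move(3) → at (4,4), heading E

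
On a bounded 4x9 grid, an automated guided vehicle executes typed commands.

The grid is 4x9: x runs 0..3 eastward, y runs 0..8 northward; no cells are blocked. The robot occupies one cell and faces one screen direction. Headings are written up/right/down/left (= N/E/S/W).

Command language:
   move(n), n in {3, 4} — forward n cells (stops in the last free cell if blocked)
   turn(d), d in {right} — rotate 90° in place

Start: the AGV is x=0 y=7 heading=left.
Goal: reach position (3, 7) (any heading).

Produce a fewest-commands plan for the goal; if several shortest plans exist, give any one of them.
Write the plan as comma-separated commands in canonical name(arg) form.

turn(right), turn(right), move(4)

start: x=0 y=7 heading=left
step 1 (turn(right)): x=0 y=7 heading=up
step 2 (turn(right)): x=0 y=7 heading=right
step 3 (move(4)): x=3 y=7 heading=right
minimal: 3 command(s), checked below 3.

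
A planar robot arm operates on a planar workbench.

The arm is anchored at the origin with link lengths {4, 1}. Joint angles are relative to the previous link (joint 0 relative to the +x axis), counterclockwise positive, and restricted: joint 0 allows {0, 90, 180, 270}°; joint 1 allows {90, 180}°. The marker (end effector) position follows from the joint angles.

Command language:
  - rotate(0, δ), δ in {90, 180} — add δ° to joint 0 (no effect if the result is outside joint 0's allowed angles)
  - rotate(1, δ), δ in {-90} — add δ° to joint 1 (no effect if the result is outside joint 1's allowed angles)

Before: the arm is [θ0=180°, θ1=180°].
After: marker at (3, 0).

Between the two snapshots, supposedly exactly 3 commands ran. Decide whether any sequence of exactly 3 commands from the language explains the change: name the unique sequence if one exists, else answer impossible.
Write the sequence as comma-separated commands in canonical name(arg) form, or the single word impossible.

rotate(0, 180), rotate(0, 180), rotate(0, 180)

start: [θ0=180°, θ1=180°]
t=1 rotate(0, 180) ⇒ [θ0=0°, θ1=180°]
t=2 rotate(0, 180) ⇒ [θ0=180°, θ1=180°]
t=3 rotate(0, 180) ⇒ [θ0=0°, θ1=180°]
all 27 alternatives checked — unique.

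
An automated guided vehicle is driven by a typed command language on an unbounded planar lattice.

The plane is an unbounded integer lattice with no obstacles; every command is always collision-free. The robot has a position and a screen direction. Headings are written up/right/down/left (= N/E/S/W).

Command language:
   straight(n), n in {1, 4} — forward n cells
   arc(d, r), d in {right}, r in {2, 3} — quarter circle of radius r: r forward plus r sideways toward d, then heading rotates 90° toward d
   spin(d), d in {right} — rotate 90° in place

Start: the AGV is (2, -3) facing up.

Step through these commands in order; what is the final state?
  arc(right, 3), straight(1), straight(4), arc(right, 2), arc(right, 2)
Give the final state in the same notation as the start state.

(10, -4) facing left

start: (2, -3) facing up
[1] after arc(right, 3): (5, 0) facing right
[2] after straight(1): (6, 0) facing right
[3] after straight(4): (10, 0) facing right
[4] after arc(right, 2): (12, -2) facing down
[5] after arc(right, 2): (10, -4) facing left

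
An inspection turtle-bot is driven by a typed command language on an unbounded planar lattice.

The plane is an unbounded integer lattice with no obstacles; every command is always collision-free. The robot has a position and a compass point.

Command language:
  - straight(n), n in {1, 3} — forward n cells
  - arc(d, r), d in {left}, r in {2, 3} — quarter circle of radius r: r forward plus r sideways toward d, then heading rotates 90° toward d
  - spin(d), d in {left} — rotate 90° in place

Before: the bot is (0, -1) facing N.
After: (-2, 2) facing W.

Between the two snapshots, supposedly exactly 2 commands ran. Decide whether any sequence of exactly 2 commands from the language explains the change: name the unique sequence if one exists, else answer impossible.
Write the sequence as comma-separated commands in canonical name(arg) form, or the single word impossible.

key: cell and facing (now W) both changed — the 2 commands mix motion and turning
from: (0, -1) facing N
[1] after straight(1): (0, 0) facing N
[2] after arc(left, 2): (-2, 2) facing W
no other 2-command option fits: unique.

straight(1), arc(left, 2)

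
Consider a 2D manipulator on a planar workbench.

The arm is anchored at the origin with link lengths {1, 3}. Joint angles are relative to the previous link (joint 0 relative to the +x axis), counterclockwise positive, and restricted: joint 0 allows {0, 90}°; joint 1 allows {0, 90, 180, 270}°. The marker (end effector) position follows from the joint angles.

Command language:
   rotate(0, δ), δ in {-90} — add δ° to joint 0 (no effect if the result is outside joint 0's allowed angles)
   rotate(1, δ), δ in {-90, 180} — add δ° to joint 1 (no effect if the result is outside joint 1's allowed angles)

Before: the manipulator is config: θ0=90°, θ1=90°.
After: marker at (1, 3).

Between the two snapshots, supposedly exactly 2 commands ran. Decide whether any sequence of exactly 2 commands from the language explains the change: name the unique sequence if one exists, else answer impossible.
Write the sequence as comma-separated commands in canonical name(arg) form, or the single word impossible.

rotate(0, -90), rotate(0, -90)

start: config: θ0=90°, θ1=90°
t=1 rotate(0, -90) ⇒ config: θ0=0°, θ1=90°
t=2 rotate(0, -90) ⇒ config: θ0=0°, θ1=90°
uniquely the one of 9 2-step routes that fits.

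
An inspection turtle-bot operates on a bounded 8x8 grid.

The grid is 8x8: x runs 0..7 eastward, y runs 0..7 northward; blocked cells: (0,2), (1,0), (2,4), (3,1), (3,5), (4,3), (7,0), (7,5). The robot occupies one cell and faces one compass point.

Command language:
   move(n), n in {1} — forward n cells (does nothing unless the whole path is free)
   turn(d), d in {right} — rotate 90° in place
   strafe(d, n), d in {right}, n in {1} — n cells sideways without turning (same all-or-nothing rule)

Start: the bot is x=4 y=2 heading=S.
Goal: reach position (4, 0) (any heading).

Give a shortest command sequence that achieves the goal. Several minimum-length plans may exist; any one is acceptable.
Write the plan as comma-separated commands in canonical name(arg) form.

move(1), move(1)

t0: x=4 y=2 heading=S
t=1 move(1) ⇒ x=4 y=1 heading=S
t=2 move(1) ⇒ x=4 y=0 heading=S
nothing shorter than 2 reaches the goal.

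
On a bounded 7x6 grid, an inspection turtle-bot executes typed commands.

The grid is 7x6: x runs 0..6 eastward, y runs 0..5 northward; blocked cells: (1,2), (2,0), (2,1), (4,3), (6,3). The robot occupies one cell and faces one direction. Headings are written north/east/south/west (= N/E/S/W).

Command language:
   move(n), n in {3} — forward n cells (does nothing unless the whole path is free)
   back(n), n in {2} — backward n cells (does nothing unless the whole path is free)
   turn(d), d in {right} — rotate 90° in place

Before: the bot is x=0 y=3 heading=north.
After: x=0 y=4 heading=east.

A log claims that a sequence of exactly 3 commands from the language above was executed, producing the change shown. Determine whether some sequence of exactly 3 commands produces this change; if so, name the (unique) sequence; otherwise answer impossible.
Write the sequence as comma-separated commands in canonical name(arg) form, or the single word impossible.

back(2), move(3), turn(right)

key: running turn(right) before back(2) would end elsewhere — order is forced
t0: x=0 y=3 heading=north
step 1 (back(2)): x=0 y=1 heading=north
step 2 (move(3)): x=0 y=4 heading=north
step 3 (turn(right)): x=0 y=4 heading=east
uniquely the one of 27 3-step routes that fits.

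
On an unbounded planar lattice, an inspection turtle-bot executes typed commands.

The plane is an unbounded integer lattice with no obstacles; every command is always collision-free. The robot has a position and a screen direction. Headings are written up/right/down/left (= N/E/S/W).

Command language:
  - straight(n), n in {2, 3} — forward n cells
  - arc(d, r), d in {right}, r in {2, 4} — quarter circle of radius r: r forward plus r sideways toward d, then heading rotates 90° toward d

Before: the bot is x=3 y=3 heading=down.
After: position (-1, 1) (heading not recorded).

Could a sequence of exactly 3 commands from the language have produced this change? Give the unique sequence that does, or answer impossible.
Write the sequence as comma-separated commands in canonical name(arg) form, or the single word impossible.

key: running arc(right, 2) before straight(2) would end elsewhere — order is forced
initial: x=3 y=3 heading=down
step 1 (straight(2)): x=3 y=1 heading=down
step 2 (arc(right, 2)): x=1 y=-1 heading=left
step 3 (arc(right, 2)): x=-1 y=1 heading=up
no other 3-command option fits: unique.

straight(2), arc(right, 2), arc(right, 2)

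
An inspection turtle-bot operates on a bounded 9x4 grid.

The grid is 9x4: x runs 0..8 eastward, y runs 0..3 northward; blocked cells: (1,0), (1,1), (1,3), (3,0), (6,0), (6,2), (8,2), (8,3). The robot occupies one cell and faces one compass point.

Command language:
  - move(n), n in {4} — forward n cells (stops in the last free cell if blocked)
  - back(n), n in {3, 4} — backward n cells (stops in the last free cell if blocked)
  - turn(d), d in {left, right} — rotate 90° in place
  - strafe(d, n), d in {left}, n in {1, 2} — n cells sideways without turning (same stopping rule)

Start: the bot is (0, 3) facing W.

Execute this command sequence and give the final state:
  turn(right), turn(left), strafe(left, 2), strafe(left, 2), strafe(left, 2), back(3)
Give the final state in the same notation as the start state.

(0, 0) facing W

start: (0, 3) facing W
1. turn(right) → (0, 3) facing N
2. turn(left) → (0, 3) facing W
3. strafe(left, 2) → (0, 1) facing W
4. strafe(left, 2) → (0, 0) facing W
5. strafe(left, 2) → (0, 0) facing W
6. back(3) → (0, 0) facing W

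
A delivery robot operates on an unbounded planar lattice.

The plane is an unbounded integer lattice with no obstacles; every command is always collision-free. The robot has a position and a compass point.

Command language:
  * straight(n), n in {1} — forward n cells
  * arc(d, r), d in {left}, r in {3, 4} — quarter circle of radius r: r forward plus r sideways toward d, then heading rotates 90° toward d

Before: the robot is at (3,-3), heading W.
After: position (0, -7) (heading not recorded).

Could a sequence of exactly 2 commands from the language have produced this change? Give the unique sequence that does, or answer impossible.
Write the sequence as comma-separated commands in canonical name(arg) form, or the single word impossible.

key: order matters: swapping arc(left, 3) and straight(1) lands elsewhere
begin: at (3,-3), heading W
1. arc(left, 3) → at (0,-6), heading S
2. straight(1) → at (0,-7), heading S
no other 2-command option fits: unique.

arc(left, 3), straight(1)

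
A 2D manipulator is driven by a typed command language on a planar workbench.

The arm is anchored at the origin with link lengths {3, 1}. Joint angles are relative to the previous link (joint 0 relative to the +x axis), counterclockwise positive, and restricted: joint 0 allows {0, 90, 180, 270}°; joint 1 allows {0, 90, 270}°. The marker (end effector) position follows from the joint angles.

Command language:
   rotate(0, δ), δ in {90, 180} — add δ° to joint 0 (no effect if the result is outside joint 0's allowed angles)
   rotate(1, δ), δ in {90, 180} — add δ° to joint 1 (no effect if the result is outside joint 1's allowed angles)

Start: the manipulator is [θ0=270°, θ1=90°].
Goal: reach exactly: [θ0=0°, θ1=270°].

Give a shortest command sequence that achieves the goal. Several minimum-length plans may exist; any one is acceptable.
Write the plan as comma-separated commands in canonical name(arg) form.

start: [θ0=270°, θ1=90°]
1. rotate(0, 90) → [θ0=0°, θ1=90°]
2. rotate(1, 180) → [θ0=0°, θ1=270°]
minimal: 2 command(s), checked below 2.

rotate(0, 90), rotate(1, 180)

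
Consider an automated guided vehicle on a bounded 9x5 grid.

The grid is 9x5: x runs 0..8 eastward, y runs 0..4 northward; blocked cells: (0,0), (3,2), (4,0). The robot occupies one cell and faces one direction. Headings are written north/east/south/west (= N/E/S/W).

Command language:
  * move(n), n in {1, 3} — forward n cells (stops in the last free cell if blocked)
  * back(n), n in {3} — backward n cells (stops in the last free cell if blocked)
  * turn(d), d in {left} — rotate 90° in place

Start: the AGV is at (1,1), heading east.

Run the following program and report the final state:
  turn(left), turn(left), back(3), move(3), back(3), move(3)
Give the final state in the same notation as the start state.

at (1,1), heading west

from: at (1,1), heading east
step 1 (turn(left)): at (1,1), heading north
step 2 (turn(left)): at (1,1), heading west
step 3 (back(3)): at (4,1), heading west
step 4 (move(3)): at (1,1), heading west
step 5 (back(3)): at (4,1), heading west
step 6 (move(3)): at (1,1), heading west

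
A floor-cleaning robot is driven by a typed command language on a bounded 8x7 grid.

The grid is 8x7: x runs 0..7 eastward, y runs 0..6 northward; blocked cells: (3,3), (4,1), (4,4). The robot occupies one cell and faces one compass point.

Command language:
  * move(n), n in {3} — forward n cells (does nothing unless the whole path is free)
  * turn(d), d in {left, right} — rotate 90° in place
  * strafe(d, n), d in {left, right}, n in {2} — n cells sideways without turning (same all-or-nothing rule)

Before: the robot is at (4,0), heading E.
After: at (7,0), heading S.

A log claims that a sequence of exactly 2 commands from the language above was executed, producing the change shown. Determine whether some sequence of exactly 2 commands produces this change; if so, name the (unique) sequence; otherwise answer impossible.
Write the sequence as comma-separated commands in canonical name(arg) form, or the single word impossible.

key: running turn(right) before move(3) would end elsewhere — order is forced
initial: at (4,0), heading E
t=1 move(3) ⇒ at (7,0), heading E
t=2 turn(right) ⇒ at (7,0), heading S
no other 2-command option fits: unique.

move(3), turn(right)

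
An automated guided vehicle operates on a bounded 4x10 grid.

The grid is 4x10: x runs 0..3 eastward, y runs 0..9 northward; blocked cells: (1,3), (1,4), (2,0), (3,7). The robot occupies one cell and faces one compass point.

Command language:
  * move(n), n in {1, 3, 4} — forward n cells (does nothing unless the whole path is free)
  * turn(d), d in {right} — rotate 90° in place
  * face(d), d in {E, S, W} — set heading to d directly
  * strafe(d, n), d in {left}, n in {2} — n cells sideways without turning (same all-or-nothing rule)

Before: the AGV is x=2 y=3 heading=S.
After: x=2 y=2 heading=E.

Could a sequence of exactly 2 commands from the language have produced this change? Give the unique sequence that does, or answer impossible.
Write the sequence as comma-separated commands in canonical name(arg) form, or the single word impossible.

move(1), face(E)

key: position moved to (2,2) AND the heading swung to E — translation plus rotation needed
start: x=2 y=3 heading=S
1. move(1) → x=2 y=2 heading=S
2. face(E) → x=2 y=2 heading=E
uniquely the one of 64 2-step routes that fits.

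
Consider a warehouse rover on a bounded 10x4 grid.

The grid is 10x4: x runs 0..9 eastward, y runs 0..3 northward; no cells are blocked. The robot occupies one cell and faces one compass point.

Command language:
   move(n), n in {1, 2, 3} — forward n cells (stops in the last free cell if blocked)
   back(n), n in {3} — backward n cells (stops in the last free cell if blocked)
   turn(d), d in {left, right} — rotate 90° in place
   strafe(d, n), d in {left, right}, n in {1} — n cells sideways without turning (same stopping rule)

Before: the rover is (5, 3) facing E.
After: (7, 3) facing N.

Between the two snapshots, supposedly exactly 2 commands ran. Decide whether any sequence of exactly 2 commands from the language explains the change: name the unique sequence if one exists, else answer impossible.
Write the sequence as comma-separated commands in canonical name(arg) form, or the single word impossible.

move(2), turn(left)

key: running turn(left) before move(2) would end elsewhere — order is forced
start: (5, 3) facing E
[1] after move(2): (7, 3) facing E
[2] after turn(left): (7, 3) facing N
all 64 alternatives checked — unique.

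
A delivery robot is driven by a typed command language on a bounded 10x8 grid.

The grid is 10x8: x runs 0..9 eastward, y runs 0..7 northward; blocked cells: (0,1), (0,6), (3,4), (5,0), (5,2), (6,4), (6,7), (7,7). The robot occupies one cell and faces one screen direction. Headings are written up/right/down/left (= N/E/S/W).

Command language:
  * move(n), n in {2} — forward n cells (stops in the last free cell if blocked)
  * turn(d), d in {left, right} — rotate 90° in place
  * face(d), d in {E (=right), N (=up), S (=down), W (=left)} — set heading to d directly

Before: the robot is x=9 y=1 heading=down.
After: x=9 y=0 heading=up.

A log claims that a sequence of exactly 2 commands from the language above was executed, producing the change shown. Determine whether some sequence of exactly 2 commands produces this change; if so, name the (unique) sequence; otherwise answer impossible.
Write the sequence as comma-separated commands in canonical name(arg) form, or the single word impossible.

key: position moved to (9,0) AND the heading swung to N — translation plus rotation needed
t0: x=9 y=1 heading=down
t=1 move(2) ⇒ x=9 y=0 heading=down
t=2 face(N) ⇒ x=9 y=0 heading=up
all 49 alternatives checked — unique.

move(2), face(N)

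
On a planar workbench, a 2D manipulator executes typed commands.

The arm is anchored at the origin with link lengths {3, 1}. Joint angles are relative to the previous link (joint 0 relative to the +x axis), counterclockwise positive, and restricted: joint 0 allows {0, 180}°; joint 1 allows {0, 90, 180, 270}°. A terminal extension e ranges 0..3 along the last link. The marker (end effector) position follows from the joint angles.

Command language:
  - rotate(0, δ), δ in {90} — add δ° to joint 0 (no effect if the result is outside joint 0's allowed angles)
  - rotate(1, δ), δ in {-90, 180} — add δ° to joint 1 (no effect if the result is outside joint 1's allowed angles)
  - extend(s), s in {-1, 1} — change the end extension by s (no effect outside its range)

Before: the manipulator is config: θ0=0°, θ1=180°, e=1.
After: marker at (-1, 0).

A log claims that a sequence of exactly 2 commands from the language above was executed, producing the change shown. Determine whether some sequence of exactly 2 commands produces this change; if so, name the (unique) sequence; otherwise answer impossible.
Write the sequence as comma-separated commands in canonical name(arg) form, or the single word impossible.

from: config: θ0=0°, θ1=180°, e=1
t=1 extend(1) ⇒ config: θ0=0°, θ1=180°, e=2
t=2 extend(1) ⇒ config: θ0=0°, θ1=180°, e=3
all 25 alternatives checked — unique.

extend(1), extend(1)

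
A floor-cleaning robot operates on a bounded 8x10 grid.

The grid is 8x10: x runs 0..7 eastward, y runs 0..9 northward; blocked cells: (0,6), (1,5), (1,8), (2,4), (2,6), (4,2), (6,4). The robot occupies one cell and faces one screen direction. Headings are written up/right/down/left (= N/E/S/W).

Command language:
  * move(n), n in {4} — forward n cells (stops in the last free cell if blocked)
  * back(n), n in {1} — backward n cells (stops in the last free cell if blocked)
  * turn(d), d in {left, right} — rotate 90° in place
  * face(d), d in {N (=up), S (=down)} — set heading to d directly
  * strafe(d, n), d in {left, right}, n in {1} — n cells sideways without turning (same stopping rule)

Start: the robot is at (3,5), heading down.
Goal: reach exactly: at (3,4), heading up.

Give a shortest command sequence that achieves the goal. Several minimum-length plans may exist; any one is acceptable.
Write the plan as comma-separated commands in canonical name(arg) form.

t0: at (3,5), heading down
1. face(N) → at (3,5), heading up
2. back(1) → at (3,4), heading up
nothing shorter than 2 reaches the goal.

face(N), back(1)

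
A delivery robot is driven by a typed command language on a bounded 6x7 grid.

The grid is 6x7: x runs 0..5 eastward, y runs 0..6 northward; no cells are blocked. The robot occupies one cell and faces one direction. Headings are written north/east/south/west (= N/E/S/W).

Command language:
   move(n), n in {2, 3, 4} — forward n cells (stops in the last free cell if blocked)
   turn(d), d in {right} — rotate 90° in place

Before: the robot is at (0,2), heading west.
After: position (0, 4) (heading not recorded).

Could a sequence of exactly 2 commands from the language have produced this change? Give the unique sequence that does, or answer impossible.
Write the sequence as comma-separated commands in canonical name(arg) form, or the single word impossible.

key: running move(2) before turn(right) would end elsewhere — order is forced
initial: at (0,2), heading west
1. turn(right) → at (0,2), heading north
2. move(2) → at (0,4), heading north
no other 2-command option fits: unique.

turn(right), move(2)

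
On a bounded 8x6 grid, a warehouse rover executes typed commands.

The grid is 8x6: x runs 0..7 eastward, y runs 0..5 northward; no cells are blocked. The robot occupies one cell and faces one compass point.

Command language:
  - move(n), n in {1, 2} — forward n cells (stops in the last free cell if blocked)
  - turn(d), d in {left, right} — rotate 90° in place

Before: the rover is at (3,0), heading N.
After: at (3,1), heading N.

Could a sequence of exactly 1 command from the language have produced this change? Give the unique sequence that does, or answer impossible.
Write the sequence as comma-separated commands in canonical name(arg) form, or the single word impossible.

key: heading stays N — the single command does not turn
t0: at (3,0), heading N
t=1 move(1) ⇒ at (3,1), heading N
uniquely the one of 4 1-step routes that fits.

move(1)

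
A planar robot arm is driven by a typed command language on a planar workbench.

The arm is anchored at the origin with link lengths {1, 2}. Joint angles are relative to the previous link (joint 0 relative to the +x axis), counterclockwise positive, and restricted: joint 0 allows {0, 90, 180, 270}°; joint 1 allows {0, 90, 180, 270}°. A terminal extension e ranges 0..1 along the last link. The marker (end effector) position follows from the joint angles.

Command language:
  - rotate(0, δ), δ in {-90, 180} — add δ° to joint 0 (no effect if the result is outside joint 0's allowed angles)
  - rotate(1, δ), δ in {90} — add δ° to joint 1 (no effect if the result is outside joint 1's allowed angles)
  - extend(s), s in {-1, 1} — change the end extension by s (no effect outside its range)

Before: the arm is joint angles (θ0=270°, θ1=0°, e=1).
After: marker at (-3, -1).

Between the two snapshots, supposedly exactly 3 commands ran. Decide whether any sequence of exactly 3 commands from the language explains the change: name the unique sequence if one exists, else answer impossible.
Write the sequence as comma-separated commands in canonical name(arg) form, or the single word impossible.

begin: joint angles (θ0=270°, θ1=0°, e=1)
[1] after rotate(1, 90): joint angles (θ0=270°, θ1=90°, e=1)
[2] after rotate(1, 90): joint angles (θ0=270°, θ1=180°, e=1)
[3] after rotate(1, 90): joint angles (θ0=270°, θ1=270°, e=1)
no rival 3-sequence matches.

rotate(1, 90), rotate(1, 90), rotate(1, 90)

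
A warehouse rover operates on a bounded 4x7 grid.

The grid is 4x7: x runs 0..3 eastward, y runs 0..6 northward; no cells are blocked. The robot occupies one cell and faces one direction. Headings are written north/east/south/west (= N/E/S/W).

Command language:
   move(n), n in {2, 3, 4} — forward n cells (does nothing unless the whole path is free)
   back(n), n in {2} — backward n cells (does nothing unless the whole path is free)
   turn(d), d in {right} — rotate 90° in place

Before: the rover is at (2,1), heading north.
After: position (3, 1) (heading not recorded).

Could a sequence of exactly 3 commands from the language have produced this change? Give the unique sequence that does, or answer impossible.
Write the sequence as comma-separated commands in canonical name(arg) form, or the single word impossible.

key: running move(3) before turn(right) would end elsewhere — order is forced
t0: at (2,1), heading north
1. turn(right) → at (2,1), heading east
2. back(2) → at (0,1), heading east
3. move(3) → at (3,1), heading east
all 125 alternatives checked — unique.

turn(right), back(2), move(3)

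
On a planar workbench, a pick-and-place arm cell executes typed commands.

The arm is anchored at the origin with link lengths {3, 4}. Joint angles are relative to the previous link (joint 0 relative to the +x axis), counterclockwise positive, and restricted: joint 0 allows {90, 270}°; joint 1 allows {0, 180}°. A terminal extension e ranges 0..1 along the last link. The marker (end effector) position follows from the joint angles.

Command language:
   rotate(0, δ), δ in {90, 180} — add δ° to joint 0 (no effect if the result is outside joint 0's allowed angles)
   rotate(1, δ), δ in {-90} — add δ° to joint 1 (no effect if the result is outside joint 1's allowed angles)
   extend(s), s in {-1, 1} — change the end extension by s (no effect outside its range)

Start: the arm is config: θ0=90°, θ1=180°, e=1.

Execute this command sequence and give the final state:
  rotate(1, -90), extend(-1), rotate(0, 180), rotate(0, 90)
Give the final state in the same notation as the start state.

from: config: θ0=90°, θ1=180°, e=1
step 1 (rotate(1, -90)): config: θ0=90°, θ1=180°, e=1
step 2 (extend(-1)): config: θ0=90°, θ1=180°, e=0
step 3 (rotate(0, 180)): config: θ0=270°, θ1=180°, e=0
step 4 (rotate(0, 90)): config: θ0=270°, θ1=180°, e=0

config: θ0=270°, θ1=180°, e=0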